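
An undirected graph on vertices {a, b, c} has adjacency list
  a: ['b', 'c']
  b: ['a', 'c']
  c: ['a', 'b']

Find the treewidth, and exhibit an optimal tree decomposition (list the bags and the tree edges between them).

Treewidth 2.
One optimal decomposition is:
Bags: B1 = {a, b, c}
Tree: (single bag)

With just one bag of size 3, the width is 3 − 1 = 2, so tw(G) ≤ 2. On the other hand G contains the 3-clique {a, b, c}. A clique must lie in a single bag of any decomposition, so no decomposition can have width below 2. Combining the bounds, tw(G) = 2.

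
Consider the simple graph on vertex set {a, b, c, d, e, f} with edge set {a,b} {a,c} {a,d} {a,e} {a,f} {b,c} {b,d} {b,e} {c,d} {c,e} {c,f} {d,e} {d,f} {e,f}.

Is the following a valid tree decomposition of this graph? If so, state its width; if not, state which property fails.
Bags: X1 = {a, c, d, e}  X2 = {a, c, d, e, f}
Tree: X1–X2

A tree decomposition must satisfy three properties: every vertex lies in some bag; for every edge, both endpoints lie together in some bag; and for every vertex, the bags containing it form a connected subtree. Here vertex b appears in no bag, so the decomposition is invalid.

No — vertex b appears in no bag.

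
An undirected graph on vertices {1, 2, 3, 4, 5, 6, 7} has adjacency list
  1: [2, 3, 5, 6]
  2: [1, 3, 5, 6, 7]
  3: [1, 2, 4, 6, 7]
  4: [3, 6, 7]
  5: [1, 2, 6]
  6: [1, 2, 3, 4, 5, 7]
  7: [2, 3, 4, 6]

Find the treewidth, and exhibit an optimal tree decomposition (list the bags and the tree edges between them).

Each bag holds 4 vertices, so the decomposition has width 3, which upper-bounds the treewidth. Conversely, {1, 2, 3, 6} is a clique of size 4, and the vertices of any clique must share a bag in every tree decomposition; so some bag has ≥ 4 vertices and tw(G) ≥ 3. Combining the bounds, tw(G) = 3.

Treewidth 3.
One optimal decomposition is:
Bags: B1 = {3, 4, 6, 7}  B2 = {2, 3, 6, 7}  B3 = {1, 2, 3, 6}  B4 = {1, 2, 5, 6}
Tree: B1–B2, B2–B3, B3–B4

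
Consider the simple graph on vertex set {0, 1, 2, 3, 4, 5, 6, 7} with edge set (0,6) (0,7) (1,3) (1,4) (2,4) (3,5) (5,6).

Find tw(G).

A width-1 tree decomposition is:
Bags: B1 = {2, 4}  B2 = {1, 4}  B3 = {1, 3}  B4 = {3, 5}  B5 = {5, 6}  B6 = {0, 6}  B7 = {0, 7}
Tree: B1–B2, B2–B3, B3–B4, B4–B5, B5–B6, B6–B7
The largest bag has 2 vertices, giving width 1; this decomposition certifies tw(G) ≤ 1. G has an edge, so its treewidth is at least 1. The upper and lower bounds meet at 1, so that is the treewidth.

1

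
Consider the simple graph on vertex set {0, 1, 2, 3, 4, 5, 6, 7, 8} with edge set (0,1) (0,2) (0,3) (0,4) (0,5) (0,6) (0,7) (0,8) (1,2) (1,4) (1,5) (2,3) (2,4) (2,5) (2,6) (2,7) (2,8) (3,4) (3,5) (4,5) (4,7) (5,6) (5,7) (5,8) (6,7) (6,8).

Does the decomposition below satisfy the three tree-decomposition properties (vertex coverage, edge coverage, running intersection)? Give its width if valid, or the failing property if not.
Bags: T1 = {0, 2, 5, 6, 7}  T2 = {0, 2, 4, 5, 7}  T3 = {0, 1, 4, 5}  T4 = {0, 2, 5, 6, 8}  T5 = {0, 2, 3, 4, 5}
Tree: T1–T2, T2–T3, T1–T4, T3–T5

A tree decomposition must satisfy three properties: every vertex lies in some bag; for every edge, both endpoints lie together in some bag; and for every vertex, the bags containing it form a connected subtree. Here edge (2,1) lies in no bag, so the decomposition is invalid.

No — edge (2,1) lies in no bag.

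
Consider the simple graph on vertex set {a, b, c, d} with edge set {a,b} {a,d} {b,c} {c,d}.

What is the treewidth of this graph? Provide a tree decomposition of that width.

Treewidth 2.
Bags: B1 = {a, b, d}  B2 = {b, c, d}
Tree: B1–B2

Each bag holds 3 vertices, so the decomposition has width 2, which upper-bounds the treewidth. For the lower bound, G contains the cycle b–a–d–c–b, so G is not a forest; only forests have treewidth ≤ 1, hence tw(G) ≥ 2. Combining the bounds, tw(G) = 2.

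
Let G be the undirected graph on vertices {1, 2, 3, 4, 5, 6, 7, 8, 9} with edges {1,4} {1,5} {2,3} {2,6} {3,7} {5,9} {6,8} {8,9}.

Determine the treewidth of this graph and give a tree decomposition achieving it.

Treewidth 1.
One optimal decomposition is:
Bags: B1 = {1, 4}  B2 = {1, 5}  B3 = {5, 9}  B4 = {8, 9}  B5 = {6, 8}  B6 = {2, 6}  B7 = {2, 3}  B8 = {3, 7}
Tree: B1–B2, B2–B3, B3–B4, B4–B5, B5–B6, B6–B7, B7–B8

The largest bag has 2 vertices, giving width 1; this decomposition certifies tw(G) ≤ 1. Any graph with an edge has treewidth ≥ 1, and G has the edge 4–1. Combining the bounds, tw(G) = 1.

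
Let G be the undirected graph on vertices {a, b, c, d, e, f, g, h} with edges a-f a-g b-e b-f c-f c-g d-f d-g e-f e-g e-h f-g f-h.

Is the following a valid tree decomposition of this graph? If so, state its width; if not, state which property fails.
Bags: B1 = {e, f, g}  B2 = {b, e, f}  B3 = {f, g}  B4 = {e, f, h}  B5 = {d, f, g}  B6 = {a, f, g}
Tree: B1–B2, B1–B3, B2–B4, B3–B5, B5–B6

No — vertex c appears in no bag.

A tree decomposition must satisfy three properties: every vertex lies in some bag; for every edge, both endpoints lie together in some bag; and for every vertex, the bags containing it form a connected subtree. Here vertex c appears in no bag, so the decomposition is invalid.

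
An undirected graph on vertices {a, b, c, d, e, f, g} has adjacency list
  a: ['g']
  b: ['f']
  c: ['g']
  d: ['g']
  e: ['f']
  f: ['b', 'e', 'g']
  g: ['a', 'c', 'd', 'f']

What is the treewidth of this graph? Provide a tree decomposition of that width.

Treewidth 1.
Bags: B1 = {f, g}  B2 = {b, f}  B3 = {d, g}  B4 = {c, g}  B5 = {e, f}  B6 = {a, g}
Tree: B1–B2, B1–B3, B1–B4, B1–B5, B3–B6

Each bag holds 2 vertices, so the decomposition has width 1, which upper-bounds the treewidth. G has an edge, so its treewidth is at least 1. Therefore the treewidth is 1.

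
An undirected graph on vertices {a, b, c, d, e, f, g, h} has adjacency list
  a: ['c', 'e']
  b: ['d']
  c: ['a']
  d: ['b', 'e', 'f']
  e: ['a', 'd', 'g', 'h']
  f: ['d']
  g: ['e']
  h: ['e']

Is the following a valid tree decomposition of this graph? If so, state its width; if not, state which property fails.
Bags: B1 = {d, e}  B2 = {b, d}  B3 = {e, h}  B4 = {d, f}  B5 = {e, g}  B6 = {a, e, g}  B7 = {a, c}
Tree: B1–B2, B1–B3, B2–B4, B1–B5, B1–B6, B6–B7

A tree decomposition must satisfy three properties: every vertex lies in some bag; for every edge, both endpoints lie together in some bag; and for every vertex, the bags containing it form a connected subtree. Here bags containing vertex g are not connected in the tree, so the decomposition is invalid.

No — bags containing vertex g are not connected in the tree.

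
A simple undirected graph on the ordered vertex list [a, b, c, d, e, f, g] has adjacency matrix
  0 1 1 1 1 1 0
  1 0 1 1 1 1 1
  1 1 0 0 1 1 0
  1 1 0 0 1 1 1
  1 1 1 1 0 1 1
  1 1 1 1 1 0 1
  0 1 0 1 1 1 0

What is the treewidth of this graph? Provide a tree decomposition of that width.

Treewidth 4.
Bags: B1 = {a, b, d, e, f}  B2 = {b, d, e, f, g}  B3 = {a, b, c, e, f}
Tree: B1–B2, B1–B3

Each bag holds 5 vertices, so the decomposition has width 4, which upper-bounds the treewidth. Conversely, {b, d, e, f, g} is a clique of size 5, and the vertices of any clique must share a bag in every tree decomposition; so some bag has ≥ 5 vertices and tw(G) ≥ 4. Hence tw(G) = 4 exactly.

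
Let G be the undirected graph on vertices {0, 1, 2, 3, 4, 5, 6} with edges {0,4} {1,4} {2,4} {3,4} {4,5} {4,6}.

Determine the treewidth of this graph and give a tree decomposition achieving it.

Every bag has size at most 2, so the width is 2 − 1 = 1 and tw(G) ≤ 1. Since G has at least one edge (e.g. 1–4), it is not an edgeless graph, so tw(G) ≥ 1. Therefore the treewidth is 1.

Treewidth 1.
One optimal decomposition is:
Bags: B1 = {1, 4}  B2 = {3, 4}  B3 = {2, 4}  B4 = {4, 6}  B5 = {0, 4}  B6 = {4, 5}
Tree: B1–B2, B2–B3, B2–B4, B4–B5, B4–B6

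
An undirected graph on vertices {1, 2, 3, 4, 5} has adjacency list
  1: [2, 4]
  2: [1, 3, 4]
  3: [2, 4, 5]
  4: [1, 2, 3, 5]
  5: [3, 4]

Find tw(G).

2

A width-2 tree decomposition is:
Bags: B1 = {2, 3, 4}  B2 = {1, 2, 4}  B3 = {3, 4, 5}
Tree: B1–B2, B1–B3
Every bag has size at most 3, so the width is 3 − 1 = 2 and tw(G) ≤ 2. Conversely, {1, 2, 4} is a clique of size 3, and the vertices of any clique must share a bag in every tree decomposition; so some bag has ≥ 3 vertices and tw(G) ≥ 2. Hence tw(G) = 2 exactly.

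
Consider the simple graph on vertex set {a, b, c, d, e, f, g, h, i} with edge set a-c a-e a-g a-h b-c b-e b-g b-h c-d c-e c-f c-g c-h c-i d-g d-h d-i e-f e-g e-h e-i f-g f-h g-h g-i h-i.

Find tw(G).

A width-4 tree decomposition is:
Bags: B1 = {b, c, e, g, h}  B2 = {c, e, g, h, i}  B3 = {c, d, g, h, i}  B4 = {a, c, e, g, h}  B5 = {c, e, f, g, h}
Tree: B1–B2, B2–B3, B1–B4, B2–B5
Every bag has size at most 5, so the width is 5 − 1 = 4 and tw(G) ≤ 4. On the other hand G contains the 5-clique {c, d, g, h, i}. A clique must lie in a single bag of any decomposition, so no decomposition can have width below 4. The upper and lower bounds meet at 4, so that is the treewidth.

4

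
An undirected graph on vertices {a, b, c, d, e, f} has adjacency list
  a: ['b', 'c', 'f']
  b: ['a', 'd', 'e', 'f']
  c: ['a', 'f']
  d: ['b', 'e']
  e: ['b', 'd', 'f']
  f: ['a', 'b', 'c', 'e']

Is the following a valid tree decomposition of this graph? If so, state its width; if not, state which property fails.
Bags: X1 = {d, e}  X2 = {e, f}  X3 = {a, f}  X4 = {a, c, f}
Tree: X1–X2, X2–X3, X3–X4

A tree decomposition must satisfy three properties: every vertex lies in some bag; for every edge, both endpoints lie together in some bag; and for every vertex, the bags containing it form a connected subtree. Here vertex b appears in no bag, so the decomposition is invalid.

No — vertex b appears in no bag.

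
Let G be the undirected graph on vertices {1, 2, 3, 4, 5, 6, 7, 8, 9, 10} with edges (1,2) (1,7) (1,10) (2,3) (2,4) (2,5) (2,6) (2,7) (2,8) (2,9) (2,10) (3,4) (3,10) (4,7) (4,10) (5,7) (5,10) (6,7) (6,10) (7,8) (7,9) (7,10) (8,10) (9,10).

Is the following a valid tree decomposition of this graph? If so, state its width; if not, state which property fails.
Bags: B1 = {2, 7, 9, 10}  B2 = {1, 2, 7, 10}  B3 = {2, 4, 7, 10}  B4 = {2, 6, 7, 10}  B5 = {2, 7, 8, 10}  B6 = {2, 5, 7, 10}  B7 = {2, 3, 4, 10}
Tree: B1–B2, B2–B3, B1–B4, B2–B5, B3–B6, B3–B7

Yes; width 3.

Vertex coverage: the bags together contain {1, 2, 3, 4, 5, 6, 7, 8, 9, 10}, the full vertex set. Edge coverage: each edge of G has both endpoints in at least one bag. Running intersection: for every vertex, the bags containing it form a connected subtree. All three properties hold, so this is a valid tree decomposition of width max|bag| − 1 = 3, and hence tw(G) ≤ 3.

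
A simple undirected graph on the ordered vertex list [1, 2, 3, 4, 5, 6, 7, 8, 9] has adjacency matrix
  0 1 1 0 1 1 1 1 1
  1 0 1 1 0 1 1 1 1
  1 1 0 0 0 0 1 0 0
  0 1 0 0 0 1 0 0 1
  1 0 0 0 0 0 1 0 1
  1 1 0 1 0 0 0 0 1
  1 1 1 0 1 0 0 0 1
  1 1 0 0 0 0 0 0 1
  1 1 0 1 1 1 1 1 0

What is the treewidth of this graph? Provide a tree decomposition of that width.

Treewidth 3.
Bags: B1 = {1, 2, 6, 9}  B2 = {1, 2, 7, 9}  B3 = {1, 5, 7, 9}  B4 = {2, 4, 6, 9}  B5 = {1, 2, 8, 9}  B6 = {1, 2, 3, 7}
Tree: B1–B2, B2–B3, B1–B4, B1–B5, B2–B6

Each bag holds 4 vertices, so the decomposition has width 3, which upper-bounds the treewidth. For the lower bound, the 4 vertices {1, 2, 8, 9} are pairwise adjacent, and any tree decomposition puts a clique entirely inside one bag — forcing width ≥ 3. The upper and lower bounds meet at 3, so that is the treewidth.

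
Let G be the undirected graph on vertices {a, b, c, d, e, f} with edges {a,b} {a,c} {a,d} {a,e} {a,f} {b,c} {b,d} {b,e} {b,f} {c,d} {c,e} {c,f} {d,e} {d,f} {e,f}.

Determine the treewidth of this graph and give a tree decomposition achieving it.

Treewidth 5.
One optimal decomposition is:
Bags: B1 = {a, b, c, d, e, f}
Tree: (single bag)

With just one bag of size 6, the width is 6 − 1 = 5, so tw(G) ≤ 5. For the lower bound, the 6 vertices {a, b, c, d, e, f} are pairwise adjacent, and any tree decomposition puts a clique entirely inside one bag — forcing width ≥ 5. Hence tw(G) = 5 exactly.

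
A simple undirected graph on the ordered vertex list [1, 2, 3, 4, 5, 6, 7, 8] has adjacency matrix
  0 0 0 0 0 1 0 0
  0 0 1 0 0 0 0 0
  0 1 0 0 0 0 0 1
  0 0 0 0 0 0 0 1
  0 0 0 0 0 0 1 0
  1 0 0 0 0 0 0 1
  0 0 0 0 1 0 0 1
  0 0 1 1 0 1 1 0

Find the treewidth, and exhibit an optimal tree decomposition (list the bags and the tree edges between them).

Treewidth 1.
One such decomposition:
Bags: B1 = {6, 8}  B2 = {7, 8}  B3 = {3, 8}  B4 = {1, 6}  B5 = {2, 3}  B6 = {4, 8}  B7 = {5, 7}
Tree: B1–B2, B1–B3, B1–B4, B3–B5, B3–B6, B2–B7

The largest bag has 2 vertices, giving width 1; this decomposition certifies tw(G) ≤ 1. Any graph with an edge has treewidth ≥ 1, and G has the edge 8–6. Combining the bounds, tw(G) = 1.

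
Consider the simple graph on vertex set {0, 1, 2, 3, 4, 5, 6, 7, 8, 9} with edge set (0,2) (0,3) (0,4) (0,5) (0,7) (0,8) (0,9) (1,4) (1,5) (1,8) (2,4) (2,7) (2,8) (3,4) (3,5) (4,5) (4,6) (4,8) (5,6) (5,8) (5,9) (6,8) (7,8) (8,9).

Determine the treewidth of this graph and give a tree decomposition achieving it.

Each bag holds 4 vertices, so the decomposition has width 3, which upper-bounds the treewidth. On the other hand G contains the 4-clique {0, 5, 8, 9}. A clique must lie in a single bag of any decomposition, so no decomposition can have width below 3. The upper and lower bounds meet at 3, so that is the treewidth.

Treewidth 3.
Bags: B1 = {4, 5, 6, 8}  B2 = {0, 4, 5, 8}  B3 = {0, 3, 4, 5}  B4 = {1, 4, 5, 8}  B5 = {0, 5, 8, 9}  B6 = {0, 2, 4, 8}  B7 = {0, 2, 7, 8}
Tree: B1–B2, B2–B3, B2–B4, B2–B5, B2–B6, B6–B7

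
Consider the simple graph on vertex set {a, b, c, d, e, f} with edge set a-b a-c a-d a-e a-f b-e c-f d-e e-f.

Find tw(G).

2

A width-2 tree decomposition is:
Bags: B1 = {a, c, f}  B2 = {a, e, f}  B3 = {a, b, e}  B4 = {a, d, e}
Tree: B1–B2, B2–B3, B3–B4
Each bag holds 3 vertices, so the decomposition has width 2, which upper-bounds the treewidth. Conversely, {a, d, e} is a clique of size 3, and the vertices of any clique must share a bag in every tree decomposition; so some bag has ≥ 3 vertices and tw(G) ≥ 2. Combining the bounds, tw(G) = 2.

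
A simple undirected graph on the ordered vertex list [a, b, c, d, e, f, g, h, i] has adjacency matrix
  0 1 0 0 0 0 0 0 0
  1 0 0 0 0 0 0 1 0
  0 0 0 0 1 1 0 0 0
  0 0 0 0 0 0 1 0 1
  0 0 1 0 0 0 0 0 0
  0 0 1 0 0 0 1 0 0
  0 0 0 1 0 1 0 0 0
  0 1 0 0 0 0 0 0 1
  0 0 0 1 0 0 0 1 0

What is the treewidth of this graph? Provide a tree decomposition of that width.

The largest bag has 2 vertices, giving width 1; this decomposition certifies tw(G) ≤ 1. G has an edge, so its treewidth is at least 1. Hence tw(G) = 1 exactly.

Treewidth 1.
Bags: B1 = {a, b}  B2 = {b, h}  B3 = {h, i}  B4 = {d, i}  B5 = {d, g}  B6 = {f, g}  B7 = {c, f}  B8 = {c, e}
Tree: B1–B2, B2–B3, B3–B4, B4–B5, B5–B6, B6–B7, B7–B8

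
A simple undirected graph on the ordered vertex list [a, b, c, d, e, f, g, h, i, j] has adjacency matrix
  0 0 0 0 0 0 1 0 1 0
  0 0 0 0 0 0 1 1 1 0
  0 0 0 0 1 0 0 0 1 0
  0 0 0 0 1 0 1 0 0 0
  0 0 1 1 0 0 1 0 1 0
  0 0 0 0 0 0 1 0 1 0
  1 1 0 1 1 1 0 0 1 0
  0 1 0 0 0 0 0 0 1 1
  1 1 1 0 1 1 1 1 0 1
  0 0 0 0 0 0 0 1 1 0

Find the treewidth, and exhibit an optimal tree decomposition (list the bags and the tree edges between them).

Treewidth 2.
One optimal decomposition is:
Bags: B1 = {b, g, i}  B2 = {b, h, i}  B3 = {e, g, i}  B4 = {c, e, i}  B5 = {f, g, i}  B6 = {h, i, j}  B7 = {d, e, g}  B8 = {a, g, i}
Tree: B1–B2, B1–B3, B3–B4, B3–B5, B2–B6, B3–B7, B5–B8

Each bag holds 3 vertices, so the decomposition has width 2, which upper-bounds the treewidth. For the lower bound, the 3 vertices {d, e, g} are pairwise adjacent, and any tree decomposition puts a clique entirely inside one bag — forcing width ≥ 2. Therefore the treewidth is 2.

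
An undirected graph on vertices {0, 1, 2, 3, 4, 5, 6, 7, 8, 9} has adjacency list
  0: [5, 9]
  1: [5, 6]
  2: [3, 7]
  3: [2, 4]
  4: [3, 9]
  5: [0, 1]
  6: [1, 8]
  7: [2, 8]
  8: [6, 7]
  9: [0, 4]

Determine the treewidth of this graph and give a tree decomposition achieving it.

The largest bag has 3 vertices, giving width 2; this decomposition certifies tw(G) ≤ 2. The edges 2–3–4–9–0–5–1–6–8–7–2 form a cycle, so G is not a tree and its treewidth is at least 2. Hence tw(G) = 2 exactly.

Treewidth 2.
One optimal decomposition is:
Bags: B1 = {2, 3, 4}  B2 = {2, 4, 9}  B3 = {0, 2, 9}  B4 = {0, 2, 5}  B5 = {1, 2, 5}  B6 = {1, 2, 6}  B7 = {2, 6, 8}  B8 = {2, 7, 8}
Tree: B1–B2, B2–B3, B3–B4, B4–B5, B5–B6, B6–B7, B7–B8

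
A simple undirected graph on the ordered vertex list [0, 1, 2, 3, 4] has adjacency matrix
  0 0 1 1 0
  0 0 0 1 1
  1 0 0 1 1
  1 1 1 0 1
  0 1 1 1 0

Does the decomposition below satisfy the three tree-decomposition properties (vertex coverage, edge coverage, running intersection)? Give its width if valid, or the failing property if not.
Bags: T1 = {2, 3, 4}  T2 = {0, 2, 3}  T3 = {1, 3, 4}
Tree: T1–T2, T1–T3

Yes; width 2.

Vertex coverage: the bags together contain {0, 1, 2, 3, 4}, the full vertex set. Edge coverage: each edge of G has both endpoints in at least one bag. Running intersection: for every vertex, the bags containing it form a connected subtree. All three properties hold, so this is a valid tree decomposition of width max|bag| − 1 = 2, and hence tw(G) ≤ 2.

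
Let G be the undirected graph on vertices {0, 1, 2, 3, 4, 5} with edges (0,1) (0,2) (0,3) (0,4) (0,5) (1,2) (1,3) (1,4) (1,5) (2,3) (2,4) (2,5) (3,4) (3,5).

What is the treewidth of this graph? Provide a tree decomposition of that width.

Every bag has size at most 5, so the width is 5 − 1 = 4 and tw(G) ≤ 4. Conversely, {0, 1, 2, 3, 4} is a clique of size 5, and the vertices of any clique must share a bag in every tree decomposition; so some bag has ≥ 5 vertices and tw(G) ≥ 4. Hence tw(G) = 4 exactly.

Treewidth 4.
Bags: B1 = {0, 1, 2, 3, 5}  B2 = {0, 1, 2, 3, 4}
Tree: B1–B2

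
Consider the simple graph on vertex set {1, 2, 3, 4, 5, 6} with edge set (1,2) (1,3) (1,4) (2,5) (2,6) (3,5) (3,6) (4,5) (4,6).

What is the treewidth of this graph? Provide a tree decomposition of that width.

Every bag has size at most 4, so the width is 4 − 1 = 3 and tw(G) ≤ 3. For the lower bound: the 4 vertex sets {3,5}, {2,6}, {1}, {4} are disjoint, each induces a connected subgraph, and every pair is joined by at least one edge of G. Contracting each set to a single vertex therefore yields K_{4} as a minor, and since treewidth is minor-monotone, tw(G) ≥ tw(K_{4}) = 3. Therefore the treewidth is 3.

Treewidth 3.
Bags: B1 = {1, 3, 5, 6}  B2 = {1, 2, 5, 6}  B3 = {1, 4, 5, 6}
Tree: B1–B2, B2–B3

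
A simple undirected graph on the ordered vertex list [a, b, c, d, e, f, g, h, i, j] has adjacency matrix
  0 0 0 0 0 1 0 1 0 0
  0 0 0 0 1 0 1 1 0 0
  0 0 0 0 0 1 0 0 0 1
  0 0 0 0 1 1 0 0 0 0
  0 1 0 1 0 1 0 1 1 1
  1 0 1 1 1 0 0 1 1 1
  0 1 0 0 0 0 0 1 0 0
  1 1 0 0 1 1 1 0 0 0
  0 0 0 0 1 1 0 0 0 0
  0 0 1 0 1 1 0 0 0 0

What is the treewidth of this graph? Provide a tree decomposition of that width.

Treewidth 2.
Bags: B1 = {c, f, j}  B2 = {e, f, j}  B3 = {e, f, h}  B4 = {e, f, i}  B5 = {b, e, h}  B6 = {b, g, h}  B7 = {d, e, f}  B8 = {a, f, h}
Tree: B1–B2, B2–B3, B3–B4, B3–B5, B5–B6, B3–B7, B3–B8

Each bag holds 3 vertices, so the decomposition has width 2, which upper-bounds the treewidth. Conversely, {b, g, h} is a clique of size 3, and the vertices of any clique must share a bag in every tree decomposition; so some bag has ≥ 3 vertices and tw(G) ≥ 2. Therefore the treewidth is 2.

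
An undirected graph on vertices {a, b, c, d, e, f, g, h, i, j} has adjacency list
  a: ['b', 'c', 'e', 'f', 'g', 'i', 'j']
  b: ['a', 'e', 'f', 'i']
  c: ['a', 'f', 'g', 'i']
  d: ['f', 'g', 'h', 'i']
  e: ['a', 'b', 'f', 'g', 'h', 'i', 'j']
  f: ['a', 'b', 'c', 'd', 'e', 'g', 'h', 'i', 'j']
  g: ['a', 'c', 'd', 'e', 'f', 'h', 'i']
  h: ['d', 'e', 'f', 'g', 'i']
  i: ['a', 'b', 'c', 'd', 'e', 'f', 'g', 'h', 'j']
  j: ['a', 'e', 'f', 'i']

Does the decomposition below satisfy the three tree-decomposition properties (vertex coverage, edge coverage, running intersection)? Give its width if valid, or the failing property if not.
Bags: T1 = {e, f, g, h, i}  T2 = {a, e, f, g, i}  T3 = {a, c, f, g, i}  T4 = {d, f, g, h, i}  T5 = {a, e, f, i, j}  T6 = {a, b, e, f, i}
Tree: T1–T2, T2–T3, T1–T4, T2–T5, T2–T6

Yes; width 4.

Vertex coverage: the bags together contain {a, b, c, d, e, f, g, h, i, j}, the full vertex set. Edge coverage: each edge of G has both endpoints in at least one bag. Running intersection: for every vertex, the bags containing it form a connected subtree. All three properties hold, so this is a valid tree decomposition of width max|bag| − 1 = 4, and hence tw(G) ≤ 4.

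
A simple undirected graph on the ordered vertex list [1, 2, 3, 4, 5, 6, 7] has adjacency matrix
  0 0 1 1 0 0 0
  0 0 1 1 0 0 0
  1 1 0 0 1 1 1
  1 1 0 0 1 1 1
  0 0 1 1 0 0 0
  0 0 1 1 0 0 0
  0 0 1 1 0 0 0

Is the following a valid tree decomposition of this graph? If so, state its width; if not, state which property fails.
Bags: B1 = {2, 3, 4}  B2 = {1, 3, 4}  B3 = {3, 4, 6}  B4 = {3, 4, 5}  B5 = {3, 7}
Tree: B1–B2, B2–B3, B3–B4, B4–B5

A tree decomposition must satisfy three properties: every vertex lies in some bag; for every edge, both endpoints lie together in some bag; and for every vertex, the bags containing it form a connected subtree. Here edge (4,7) lies in no bag, so the decomposition is invalid.

No — edge (4,7) lies in no bag.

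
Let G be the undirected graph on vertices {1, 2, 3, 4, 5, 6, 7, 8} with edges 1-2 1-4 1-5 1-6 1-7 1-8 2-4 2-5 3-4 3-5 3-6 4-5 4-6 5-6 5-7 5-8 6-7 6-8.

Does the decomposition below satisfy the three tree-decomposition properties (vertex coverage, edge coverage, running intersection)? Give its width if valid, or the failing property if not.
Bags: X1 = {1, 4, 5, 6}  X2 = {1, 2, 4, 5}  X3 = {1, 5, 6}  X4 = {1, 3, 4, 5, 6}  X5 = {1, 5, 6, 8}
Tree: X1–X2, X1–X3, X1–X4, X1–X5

No — vertex 7 appears in no bag.

A tree decomposition must satisfy three properties: every vertex lies in some bag; for every edge, both endpoints lie together in some bag; and for every vertex, the bags containing it form a connected subtree. Here vertex 7 appears in no bag, so the decomposition is invalid.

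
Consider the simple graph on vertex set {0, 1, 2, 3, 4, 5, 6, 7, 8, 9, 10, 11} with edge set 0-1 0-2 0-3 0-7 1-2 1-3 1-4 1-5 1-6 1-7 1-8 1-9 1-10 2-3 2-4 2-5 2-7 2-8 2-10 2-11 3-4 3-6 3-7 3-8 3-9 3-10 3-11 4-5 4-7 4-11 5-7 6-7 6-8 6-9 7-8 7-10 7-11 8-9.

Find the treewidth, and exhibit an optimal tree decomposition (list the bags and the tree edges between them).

The largest bag has 5 vertices, giving width 4; this decomposition certifies tw(G) ≤ 4. Conversely, {1, 3, 6, 8, 9} is a clique of size 5, and the vertices of any clique must share a bag in every tree decomposition; so some bag has ≥ 5 vertices and tw(G) ≥ 4. Hence tw(G) = 4 exactly.

Treewidth 4.
One optimal decomposition is:
Bags: B1 = {1, 2, 3, 4, 7}  B2 = {0, 1, 2, 3, 7}  B3 = {2, 3, 4, 7, 11}  B4 = {1, 2, 3, 7, 8}  B5 = {1, 2, 3, 7, 10}  B6 = {1, 2, 4, 5, 7}  B7 = {1, 3, 6, 7, 8}  B8 = {1, 3, 6, 8, 9}
Tree: B1–B2, B1–B3, B1–B4, B4–B5, B1–B6, B4–B7, B7–B8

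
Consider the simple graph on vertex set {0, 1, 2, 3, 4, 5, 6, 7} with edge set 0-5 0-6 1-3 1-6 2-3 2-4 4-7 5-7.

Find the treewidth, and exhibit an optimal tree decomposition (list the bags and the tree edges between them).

The largest bag has 3 vertices, giving width 2; this decomposition certifies tw(G) ≤ 2. For the lower bound, G contains the cycle 0–5–7–4–2–3–1–6–0, so G is not a forest; only forests have treewidth ≤ 1, hence tw(G) ≥ 2. Therefore the treewidth is 2.

Treewidth 2.
One optimal decomposition is:
Bags: B1 = {0, 5, 7}  B2 = {0, 4, 7}  B3 = {0, 2, 4}  B4 = {0, 2, 3}  B5 = {0, 1, 3}  B6 = {0, 1, 6}
Tree: B1–B2, B2–B3, B3–B4, B4–B5, B5–B6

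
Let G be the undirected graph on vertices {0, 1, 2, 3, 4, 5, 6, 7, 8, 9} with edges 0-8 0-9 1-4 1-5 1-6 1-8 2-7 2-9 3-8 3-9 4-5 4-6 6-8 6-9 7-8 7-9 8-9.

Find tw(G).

A width-2 tree decomposition is:
Bags: B1 = {6, 8, 9}  B2 = {1, 6, 8}  B3 = {7, 8, 9}  B4 = {3, 8, 9}  B5 = {1, 4, 6}  B6 = {0, 8, 9}  B7 = {1, 4, 5}  B8 = {2, 7, 9}
Tree: B1–B2, B1–B3, B3–B4, B2–B5, B1–B6, B5–B7, B3–B8
The largest bag has 3 vertices, giving width 2; this decomposition certifies tw(G) ≤ 2. Conversely, {1, 6, 8} is a clique of size 3, and the vertices of any clique must share a bag in every tree decomposition; so some bag has ≥ 3 vertices and tw(G) ≥ 2. Hence tw(G) = 2 exactly.

2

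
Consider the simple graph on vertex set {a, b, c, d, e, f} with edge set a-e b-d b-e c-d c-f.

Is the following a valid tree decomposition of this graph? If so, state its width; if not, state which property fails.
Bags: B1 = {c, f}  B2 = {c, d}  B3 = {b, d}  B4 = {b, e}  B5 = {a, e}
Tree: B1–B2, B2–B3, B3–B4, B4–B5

Yes; width 1.

Vertex coverage: the bags together contain {a, b, c, d, e, f}, the full vertex set. Edge coverage: each edge of G has both endpoints in at least one bag. Running intersection: for every vertex, the bags containing it form a connected subtree. All three properties hold, so this is a valid tree decomposition of width max|bag| − 1 = 1, and hence tw(G) ≤ 1.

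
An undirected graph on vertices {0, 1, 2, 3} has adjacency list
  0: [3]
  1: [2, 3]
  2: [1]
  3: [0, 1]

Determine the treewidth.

A width-1 tree decomposition is:
Bags: B1 = {0, 3}  B2 = {1, 3}  B3 = {1, 2}
Tree: B1–B2, B2–B3
The largest bag has 2 vertices, giving width 1; this decomposition certifies tw(G) ≤ 1. G has an edge, so its treewidth is at least 1. The upper and lower bounds meet at 1, so that is the treewidth.

1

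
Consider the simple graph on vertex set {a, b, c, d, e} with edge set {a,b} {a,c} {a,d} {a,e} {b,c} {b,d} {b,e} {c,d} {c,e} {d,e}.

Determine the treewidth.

A width-4 tree decomposition is:
Bags: B1 = {a, b, c, d, e}
Tree: (single bag)
A single bag containing all 5 vertices is trivially a valid decomposition of width 4. For the lower bound, the 5 vertices {a, b, c, d, e} are pairwise adjacent, and any tree decomposition puts a clique entirely inside one bag — forcing width ≥ 4. Combining the bounds, tw(G) = 4.

4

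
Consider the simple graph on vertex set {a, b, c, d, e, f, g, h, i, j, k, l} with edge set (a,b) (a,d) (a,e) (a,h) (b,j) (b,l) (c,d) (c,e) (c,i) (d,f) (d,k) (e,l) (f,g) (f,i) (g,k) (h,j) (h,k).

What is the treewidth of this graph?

A width-3 tree decomposition is:
Bags: B1 = {b, h, j, l}  B2 = {a, b, h, l}  B3 = {a, e, h, l}  B4 = {a, e, h, k}  B5 = {a, d, e, k}  B6 = {c, d, e, k}  B7 = {c, d, g, k}  B8 = {c, d, f, g}  B9 = {c, f, g, i}
Tree: B1–B2, B2–B3, B3–B4, B4–B5, B5–B6, B6–B7, B7–B8, B8–B9
Every bag has size at most 4, so the width is 4 − 1 = 3 and tw(G) ≤ 3. For the lower bound: the 4 vertex sets {b,j,l}, {h}, {a}, {c,d,e,k} are disjoint, each induces a connected subgraph, and every pair is joined by at least one edge of G. Contracting each set to a single vertex therefore yields K_{4} as a minor, and since treewidth is minor-monotone, tw(G) ≥ tw(K_{4}) = 3. The upper and lower bounds meet at 3, so that is the treewidth.

3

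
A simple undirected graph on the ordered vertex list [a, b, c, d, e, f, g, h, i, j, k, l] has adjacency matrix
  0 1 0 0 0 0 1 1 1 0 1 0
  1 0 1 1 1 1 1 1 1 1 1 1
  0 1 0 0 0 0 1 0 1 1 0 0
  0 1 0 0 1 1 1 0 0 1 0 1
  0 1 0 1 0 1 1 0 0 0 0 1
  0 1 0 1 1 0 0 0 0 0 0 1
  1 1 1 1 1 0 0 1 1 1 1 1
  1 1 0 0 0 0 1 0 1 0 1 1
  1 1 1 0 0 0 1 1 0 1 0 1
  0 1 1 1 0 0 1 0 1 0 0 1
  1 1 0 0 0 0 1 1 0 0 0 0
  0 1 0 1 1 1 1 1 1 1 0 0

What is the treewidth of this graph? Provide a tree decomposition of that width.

The largest bag has 5 vertices, giving width 4; this decomposition certifies tw(G) ≤ 4. Conversely, {b, d, g, j, l} is a clique of size 5, and the vertices of any clique must share a bag in every tree decomposition; so some bag has ≥ 5 vertices and tw(G) ≥ 4. Therefore the treewidth is 4.

Treewidth 4.
Bags: B1 = {b, d, g, j, l}  B2 = {b, g, i, j, l}  B3 = {b, c, g, i, j}  B4 = {b, g, h, i, l}  B5 = {a, b, g, h, i}  B6 = {b, d, e, g, l}  B7 = {a, b, g, h, k}  B8 = {b, d, e, f, l}
Tree: B1–B2, B2–B3, B2–B4, B4–B5, B1–B6, B5–B7, B6–B8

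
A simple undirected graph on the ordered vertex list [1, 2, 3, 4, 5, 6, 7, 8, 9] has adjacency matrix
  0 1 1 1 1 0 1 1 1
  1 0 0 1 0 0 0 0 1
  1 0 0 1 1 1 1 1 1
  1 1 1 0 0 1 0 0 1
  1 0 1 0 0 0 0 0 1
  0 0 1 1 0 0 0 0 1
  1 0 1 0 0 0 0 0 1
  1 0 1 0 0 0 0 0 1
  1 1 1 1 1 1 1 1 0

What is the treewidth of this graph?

3

A width-3 tree decomposition is:
Bags: B1 = {1, 3, 8, 9}  B2 = {1, 3, 4, 9}  B3 = {1, 3, 5, 9}  B4 = {1, 3, 7, 9}  B5 = {3, 4, 6, 9}  B6 = {1, 2, 4, 9}
Tree: B1–B2, B2–B3, B3–B4, B2–B5, B2–B6
Each bag holds 4 vertices, so the decomposition has width 3, which upper-bounds the treewidth. Conversely, {1, 2, 4, 9} is a clique of size 4, and the vertices of any clique must share a bag in every tree decomposition; so some bag has ≥ 4 vertices and tw(G) ≥ 3. Therefore the treewidth is 3.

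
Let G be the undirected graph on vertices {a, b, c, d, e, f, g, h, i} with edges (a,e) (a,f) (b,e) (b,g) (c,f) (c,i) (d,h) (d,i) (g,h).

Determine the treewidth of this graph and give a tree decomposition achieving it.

Treewidth 2.
One optimal decomposition is:
Bags: B1 = {a, b, e}  B2 = {a, b, f}  B3 = {b, c, f}  B4 = {b, c, i}  B5 = {b, d, i}  B6 = {b, d, h}  B7 = {b, g, h}
Tree: B1–B2, B2–B3, B3–B4, B4–B5, B5–B6, B6–B7

Each bag holds 3 vertices, so the decomposition has width 2, which upper-bounds the treewidth. The edges b–e–a–f–c–i–d–h–g–b form a cycle, so G is not a tree and its treewidth is at least 2. Therefore the treewidth is 2.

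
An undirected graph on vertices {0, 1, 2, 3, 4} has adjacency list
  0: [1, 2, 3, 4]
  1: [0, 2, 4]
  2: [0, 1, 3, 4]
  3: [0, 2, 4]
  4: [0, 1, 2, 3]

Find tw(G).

A width-3 tree decomposition is:
Bags: B1 = {0, 2, 3, 4}  B2 = {0, 1, 2, 4}
Tree: B1–B2
Each bag holds 4 vertices, so the decomposition has width 3, which upper-bounds the treewidth. Conversely, {0, 1, 2, 4} is a clique of size 4, and the vertices of any clique must share a bag in every tree decomposition; so some bag has ≥ 4 vertices and tw(G) ≥ 3. The upper and lower bounds meet at 3, so that is the treewidth.

3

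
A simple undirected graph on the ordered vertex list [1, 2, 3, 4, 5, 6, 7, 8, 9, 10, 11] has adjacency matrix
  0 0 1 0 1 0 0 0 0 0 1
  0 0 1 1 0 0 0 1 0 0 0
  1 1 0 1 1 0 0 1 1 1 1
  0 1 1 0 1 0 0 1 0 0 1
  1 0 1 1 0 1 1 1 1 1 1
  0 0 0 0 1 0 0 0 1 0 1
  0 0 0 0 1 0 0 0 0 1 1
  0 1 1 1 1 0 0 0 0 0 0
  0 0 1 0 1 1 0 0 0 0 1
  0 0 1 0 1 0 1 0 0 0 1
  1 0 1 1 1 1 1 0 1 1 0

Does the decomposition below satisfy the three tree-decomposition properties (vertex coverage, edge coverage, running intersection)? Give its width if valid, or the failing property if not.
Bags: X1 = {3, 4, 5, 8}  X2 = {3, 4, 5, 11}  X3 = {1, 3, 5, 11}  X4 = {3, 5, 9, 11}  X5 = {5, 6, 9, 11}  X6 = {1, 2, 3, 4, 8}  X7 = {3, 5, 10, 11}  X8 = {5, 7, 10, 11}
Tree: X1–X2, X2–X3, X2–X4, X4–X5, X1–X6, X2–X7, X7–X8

No — bags containing vertex 1 are not connected in the tree.

A tree decomposition must satisfy three properties: every vertex lies in some bag; for every edge, both endpoints lie together in some bag; and for every vertex, the bags containing it form a connected subtree. Here bags containing vertex 1 are not connected in the tree, so the decomposition is invalid.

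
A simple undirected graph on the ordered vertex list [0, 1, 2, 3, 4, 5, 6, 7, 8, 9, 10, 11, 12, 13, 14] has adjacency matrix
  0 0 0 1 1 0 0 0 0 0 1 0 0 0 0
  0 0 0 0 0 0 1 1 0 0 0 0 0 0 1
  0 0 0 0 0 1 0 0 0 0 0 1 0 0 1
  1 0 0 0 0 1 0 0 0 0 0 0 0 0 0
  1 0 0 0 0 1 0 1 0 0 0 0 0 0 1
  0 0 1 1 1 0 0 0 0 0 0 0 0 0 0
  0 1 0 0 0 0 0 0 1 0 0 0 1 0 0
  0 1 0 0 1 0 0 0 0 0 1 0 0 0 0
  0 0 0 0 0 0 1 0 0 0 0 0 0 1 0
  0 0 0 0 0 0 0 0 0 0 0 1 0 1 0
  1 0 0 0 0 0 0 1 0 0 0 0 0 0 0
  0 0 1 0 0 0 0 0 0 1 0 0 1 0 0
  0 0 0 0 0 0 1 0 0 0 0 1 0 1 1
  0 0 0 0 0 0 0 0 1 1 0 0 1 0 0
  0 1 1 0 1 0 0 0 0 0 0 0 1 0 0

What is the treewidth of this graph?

3

A width-3 tree decomposition is:
Bags: B1 = {0, 3, 5, 10}  B2 = {0, 4, 5, 10}  B3 = {4, 5, 7, 10}  B4 = {2, 4, 5, 7}  B5 = {2, 4, 7, 14}  B6 = {1, 2, 7, 14}  B7 = {1, 2, 11, 14}  B8 = {1, 11, 12, 14}  B9 = {1, 6, 11, 12}  B10 = {6, 9, 11, 12}  B11 = {6, 9, 12, 13}  B12 = {6, 8, 9, 13}
Tree: B1–B2, B2–B3, B3–B4, B4–B5, B5–B6, B6–B7, B7–B8, B8–B9, B9–B10, B10–B11, B11–B12
Each bag holds 4 vertices, so the decomposition has width 3, which upper-bounds the treewidth. For the lower bound: the 4 vertex sets {0,3,10}, {5}, {4}, {1,2,7,14} are disjoint, each induces a connected subgraph, and every pair is joined by at least one edge of G. Contracting each set to a single vertex therefore yields K_{4} as a minor, and since treewidth is minor-monotone, tw(G) ≥ tw(K_{4}) = 3. Therefore the treewidth is 3.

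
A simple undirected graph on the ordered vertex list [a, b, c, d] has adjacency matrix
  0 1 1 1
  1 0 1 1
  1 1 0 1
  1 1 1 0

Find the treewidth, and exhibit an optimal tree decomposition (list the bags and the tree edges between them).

Treewidth 3.
One optimal decomposition is:
Bags: B1 = {a, b, c, d}
Tree: (single bag)

With just one bag of size 4, the width is 4 − 1 = 3, so tw(G) ≤ 3. Conversely, {a, b, c, d} is a clique of size 4, and the vertices of any clique must share a bag in every tree decomposition; so some bag has ≥ 4 vertices and tw(G) ≥ 3. The upper and lower bounds meet at 3, so that is the treewidth.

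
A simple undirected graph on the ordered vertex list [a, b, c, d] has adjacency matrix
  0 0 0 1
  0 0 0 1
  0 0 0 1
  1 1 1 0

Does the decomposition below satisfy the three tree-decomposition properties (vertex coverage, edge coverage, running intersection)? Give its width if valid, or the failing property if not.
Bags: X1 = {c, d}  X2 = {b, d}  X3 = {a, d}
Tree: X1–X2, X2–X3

Yes; width 1.

Checking the three conditions: (i) the bags cover all of {a, b, c, d}; (ii) for each edge, some bag contains both endpoints; (iii) the bags containing any fixed vertex form a subtree. All hold, so the decomposition is valid with width 2 − 1 = 1.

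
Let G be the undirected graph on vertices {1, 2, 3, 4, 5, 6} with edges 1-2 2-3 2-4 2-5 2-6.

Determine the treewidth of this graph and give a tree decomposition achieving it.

Treewidth 1.
One such decomposition:
Bags: B1 = {1, 2}  B2 = {2, 5}  B3 = {2, 3}  B4 = {2, 6}  B5 = {2, 4}
Tree: B1–B2, B2–B3, B2–B4, B3–B5

Every bag has size at most 2, so the width is 2 − 1 = 1 and tw(G) ≤ 1. Since G has at least one edge (e.g. 2–1), it is not an edgeless graph, so tw(G) ≥ 1. Therefore the treewidth is 1.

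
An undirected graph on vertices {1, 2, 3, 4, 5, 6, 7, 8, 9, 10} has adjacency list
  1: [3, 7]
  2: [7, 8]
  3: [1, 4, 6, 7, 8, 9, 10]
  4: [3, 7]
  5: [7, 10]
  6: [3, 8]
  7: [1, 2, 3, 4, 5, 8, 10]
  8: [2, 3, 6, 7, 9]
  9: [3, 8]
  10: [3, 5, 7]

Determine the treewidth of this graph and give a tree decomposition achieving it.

The largest bag has 3 vertices, giving width 2; this decomposition certifies tw(G) ≤ 2. Conversely, {2, 7, 8} is a clique of size 3, and the vertices of any clique must share a bag in every tree decomposition; so some bag has ≥ 3 vertices and tw(G) ≥ 2. Hence tw(G) = 2 exactly.

Treewidth 2.
Bags: B1 = {3, 7, 8}  B2 = {3, 6, 8}  B3 = {2, 7, 8}  B4 = {3, 7, 10}  B5 = {3, 4, 7}  B6 = {5, 7, 10}  B7 = {3, 8, 9}  B8 = {1, 3, 7}
Tree: B1–B2, B1–B3, B1–B4, B1–B5, B4–B6, B2–B7, B4–B8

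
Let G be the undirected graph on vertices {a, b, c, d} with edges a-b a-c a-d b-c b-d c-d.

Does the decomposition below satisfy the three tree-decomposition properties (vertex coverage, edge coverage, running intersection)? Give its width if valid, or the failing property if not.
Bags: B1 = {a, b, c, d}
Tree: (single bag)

Yes; width 3.

Vertex coverage: the bags together contain {a, b, c, d}, the full vertex set. Edge coverage: each edge of G has both endpoints in at least one bag. Running intersection: for every vertex, the bags containing it form a connected subtree. All three properties hold, so this is a valid tree decomposition of width max|bag| − 1 = 3, and hence tw(G) ≤ 3.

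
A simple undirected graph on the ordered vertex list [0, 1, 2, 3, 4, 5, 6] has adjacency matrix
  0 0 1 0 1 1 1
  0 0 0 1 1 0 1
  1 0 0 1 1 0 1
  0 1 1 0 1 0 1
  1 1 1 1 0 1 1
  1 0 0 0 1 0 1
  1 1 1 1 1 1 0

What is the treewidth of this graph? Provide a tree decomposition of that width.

Every bag has size at most 4, so the width is 4 − 1 = 3 and tw(G) ≤ 3. Conversely, {0, 2, 4, 6} is a clique of size 4, and the vertices of any clique must share a bag in every tree decomposition; so some bag has ≥ 4 vertices and tw(G) ≥ 3. The upper and lower bounds meet at 3, so that is the treewidth.

Treewidth 3.
One such decomposition:
Bags: B1 = {2, 3, 4, 6}  B2 = {0, 2, 4, 6}  B3 = {1, 3, 4, 6}  B4 = {0, 4, 5, 6}
Tree: B1–B2, B1–B3, B2–B4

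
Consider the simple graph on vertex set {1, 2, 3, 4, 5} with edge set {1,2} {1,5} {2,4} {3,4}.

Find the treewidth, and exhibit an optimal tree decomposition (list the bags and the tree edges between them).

Treewidth 1.
Bags: B1 = {1, 5}  B2 = {1, 2}  B3 = {2, 4}  B4 = {3, 4}
Tree: B1–B2, B2–B3, B3–B4

The largest bag has 2 vertices, giving width 1; this decomposition certifies tw(G) ≤ 1. Since G has at least one edge (e.g. 5–1), it is not an edgeless graph, so tw(G) ≥ 1. The upper and lower bounds meet at 1, so that is the treewidth.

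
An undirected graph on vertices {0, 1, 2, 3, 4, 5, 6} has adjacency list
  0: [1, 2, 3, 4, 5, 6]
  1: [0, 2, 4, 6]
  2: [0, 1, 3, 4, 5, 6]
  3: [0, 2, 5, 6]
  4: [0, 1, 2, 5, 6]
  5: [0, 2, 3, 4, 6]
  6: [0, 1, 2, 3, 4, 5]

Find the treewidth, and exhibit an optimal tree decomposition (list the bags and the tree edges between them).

Treewidth 4.
Bags: B1 = {0, 1, 2, 4, 6}  B2 = {0, 2, 4, 5, 6}  B3 = {0, 2, 3, 5, 6}
Tree: B1–B2, B2–B3

Every bag has size at most 5, so the width is 5 − 1 = 4 and tw(G) ≤ 4. On the other hand G contains the 5-clique {0, 2, 3, 5, 6}. A clique must lie in a single bag of any decomposition, so no decomposition can have width below 4. Therefore the treewidth is 4.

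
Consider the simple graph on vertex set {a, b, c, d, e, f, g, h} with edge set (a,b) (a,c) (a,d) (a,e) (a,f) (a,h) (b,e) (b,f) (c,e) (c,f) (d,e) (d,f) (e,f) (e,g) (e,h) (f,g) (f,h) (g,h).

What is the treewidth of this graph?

A width-3 tree decomposition is:
Bags: B1 = {a, b, e, f}  B2 = {a, e, f, h}  B3 = {e, f, g, h}  B4 = {a, d, e, f}  B5 = {a, c, e, f}
Tree: B1–B2, B2–B3, B1–B4, B1–B5
Every bag has size at most 4, so the width is 4 − 1 = 3 and tw(G) ≤ 3. On the other hand G contains the 4-clique {e, f, g, h}. A clique must lie in a single bag of any decomposition, so no decomposition can have width below 3. The upper and lower bounds meet at 3, so that is the treewidth.

3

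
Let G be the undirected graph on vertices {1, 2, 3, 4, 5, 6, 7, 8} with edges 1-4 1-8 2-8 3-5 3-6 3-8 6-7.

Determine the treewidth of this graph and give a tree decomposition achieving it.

Every bag has size at most 2, so the width is 2 − 1 = 1 and tw(G) ≤ 1. G has an edge, so its treewidth is at least 1. Hence tw(G) = 1 exactly.

Treewidth 1.
Bags: B1 = {3, 8}  B2 = {3, 6}  B3 = {6, 7}  B4 = {1, 8}  B5 = {3, 5}  B6 = {1, 4}  B7 = {2, 8}
Tree: B1–B2, B2–B3, B1–B4, B1–B5, B4–B6, B4–B7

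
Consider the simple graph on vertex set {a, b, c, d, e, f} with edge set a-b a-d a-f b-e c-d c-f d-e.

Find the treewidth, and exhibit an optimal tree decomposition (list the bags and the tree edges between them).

Treewidth 2.
One such decomposition:
Bags: B1 = {a, c, f}  B2 = {a, c, d}  B3 = {a, b, d}  B4 = {b, d, e}
Tree: B1–B2, B2–B3, B3–B4

The largest bag has 3 vertices, giving width 2; this decomposition certifies tw(G) ≤ 2. For the lower bound, G contains the cycle f–c–d–a–f, so G is not a forest; only forests have treewidth ≤ 1, hence tw(G) ≥ 2. Therefore the treewidth is 2.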